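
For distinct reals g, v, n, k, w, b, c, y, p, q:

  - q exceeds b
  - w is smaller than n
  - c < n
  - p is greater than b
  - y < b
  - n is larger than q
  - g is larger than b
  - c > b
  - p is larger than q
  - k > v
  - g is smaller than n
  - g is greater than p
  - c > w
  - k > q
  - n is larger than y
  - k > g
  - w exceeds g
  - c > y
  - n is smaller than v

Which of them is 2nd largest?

Piecing the relations together gives one ordering: y < b < q < p < g < w < c < n < v < k.
Counting 2 from the largest end gives v.

v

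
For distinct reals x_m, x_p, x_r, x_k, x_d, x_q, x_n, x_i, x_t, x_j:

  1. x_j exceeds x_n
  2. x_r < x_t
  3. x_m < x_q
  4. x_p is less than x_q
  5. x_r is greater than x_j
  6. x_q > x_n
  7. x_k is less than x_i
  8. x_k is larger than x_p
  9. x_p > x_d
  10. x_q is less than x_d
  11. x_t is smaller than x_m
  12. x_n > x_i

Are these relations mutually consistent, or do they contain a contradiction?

inconsistent

Chaining the given relations yields x_p < x_k < x_i < x_n < x_j < x_r < x_t < x_m < x_q < x_d, so x_p < x_d. But one relation states x_d < x_p. These cannot both hold.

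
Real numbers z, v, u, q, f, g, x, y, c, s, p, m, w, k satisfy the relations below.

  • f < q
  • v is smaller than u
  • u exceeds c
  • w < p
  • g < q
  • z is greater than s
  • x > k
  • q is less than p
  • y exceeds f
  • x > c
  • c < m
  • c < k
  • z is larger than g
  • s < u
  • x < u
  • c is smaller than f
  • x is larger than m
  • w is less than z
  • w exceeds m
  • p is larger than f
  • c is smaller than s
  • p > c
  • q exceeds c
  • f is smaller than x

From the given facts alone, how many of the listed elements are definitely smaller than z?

From z the given relations immediately reach g, s, w.
From those, c, m — 5 in total.
No other element is forced below z by the given relations, so the count is 5.

5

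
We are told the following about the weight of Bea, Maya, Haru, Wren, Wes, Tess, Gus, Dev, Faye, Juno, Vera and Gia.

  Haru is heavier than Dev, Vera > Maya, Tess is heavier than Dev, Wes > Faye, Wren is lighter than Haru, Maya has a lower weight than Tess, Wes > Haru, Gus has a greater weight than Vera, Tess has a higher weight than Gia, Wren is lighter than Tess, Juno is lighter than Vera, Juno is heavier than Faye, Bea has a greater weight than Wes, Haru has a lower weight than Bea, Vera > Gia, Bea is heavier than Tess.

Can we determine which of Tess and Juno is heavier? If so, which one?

undetermined

Following every chain through Tess: above Tess we get Bea; below Tess we get Dev, Wren, Gia, Maya.
Juno is not reached, and no chain runs the other way from Juno to Tess.
So the given relations leave the order of Tess and Juno undetermined.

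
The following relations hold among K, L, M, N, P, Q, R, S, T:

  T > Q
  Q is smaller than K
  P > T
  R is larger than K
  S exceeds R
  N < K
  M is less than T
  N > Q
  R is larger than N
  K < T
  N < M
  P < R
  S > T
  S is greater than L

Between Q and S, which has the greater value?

S

Chaining the given relations: Q < N < K < T < P < R < S.
So Q < S; S is the larger of the two.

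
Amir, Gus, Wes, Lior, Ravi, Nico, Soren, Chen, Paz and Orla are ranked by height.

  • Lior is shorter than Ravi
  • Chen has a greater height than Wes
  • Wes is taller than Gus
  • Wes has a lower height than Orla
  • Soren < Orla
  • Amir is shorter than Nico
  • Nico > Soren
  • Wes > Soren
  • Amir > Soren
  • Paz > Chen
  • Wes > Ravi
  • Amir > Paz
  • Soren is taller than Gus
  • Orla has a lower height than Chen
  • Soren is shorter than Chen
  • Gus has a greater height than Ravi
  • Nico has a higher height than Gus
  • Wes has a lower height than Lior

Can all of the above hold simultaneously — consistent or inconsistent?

We have Wes < Lior stated directly, yet also Lior < Ravi < Gus < Soren < Wes by chaining the others — so Lior < Wes. Contradiction.

inconsistent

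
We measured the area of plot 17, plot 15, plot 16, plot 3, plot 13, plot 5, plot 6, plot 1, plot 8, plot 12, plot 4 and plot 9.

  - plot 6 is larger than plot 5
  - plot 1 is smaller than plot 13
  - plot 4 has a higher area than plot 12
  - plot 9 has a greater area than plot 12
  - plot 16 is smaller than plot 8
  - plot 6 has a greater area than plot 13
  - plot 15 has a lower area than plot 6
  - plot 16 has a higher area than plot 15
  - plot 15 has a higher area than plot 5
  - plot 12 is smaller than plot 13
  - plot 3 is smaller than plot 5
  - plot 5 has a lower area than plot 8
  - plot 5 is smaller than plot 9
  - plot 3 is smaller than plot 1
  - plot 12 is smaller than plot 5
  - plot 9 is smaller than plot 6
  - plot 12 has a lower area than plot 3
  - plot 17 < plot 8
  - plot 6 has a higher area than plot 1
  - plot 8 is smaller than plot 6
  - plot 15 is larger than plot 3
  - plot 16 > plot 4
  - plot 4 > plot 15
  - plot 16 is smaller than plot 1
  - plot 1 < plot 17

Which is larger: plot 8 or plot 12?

plot 8

Link the given pairs in sequence: plot 12 < plot 3; plot 3 < plot 5; plot 5 < plot 15; plot 15 < plot 4; plot 4 < plot 16; plot 16 < plot 1; plot 1 < plot 17; plot 17 < plot 8.
Chaining these gives plot 12 < plot 3 < plot 5 < plot 15 < plot 4 < plot 16 < plot 1 < plot 17 < plot 8.
So plot 12 < plot 8; plot 8 is the larger of the two.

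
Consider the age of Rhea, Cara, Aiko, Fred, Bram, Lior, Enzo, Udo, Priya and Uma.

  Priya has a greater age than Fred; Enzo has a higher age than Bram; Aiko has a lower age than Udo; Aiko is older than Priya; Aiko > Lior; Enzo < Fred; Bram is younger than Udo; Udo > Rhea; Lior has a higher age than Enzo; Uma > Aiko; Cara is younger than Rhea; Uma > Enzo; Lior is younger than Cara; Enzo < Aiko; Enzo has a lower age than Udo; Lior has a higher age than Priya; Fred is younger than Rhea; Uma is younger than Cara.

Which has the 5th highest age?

Piecing the relations together gives one ordering: Bram < Enzo < Fred < Priya < Lior < Aiko < Uma < Cara < Rhea < Udo.
Counting 5 from the largest end gives Aiko.

Aiko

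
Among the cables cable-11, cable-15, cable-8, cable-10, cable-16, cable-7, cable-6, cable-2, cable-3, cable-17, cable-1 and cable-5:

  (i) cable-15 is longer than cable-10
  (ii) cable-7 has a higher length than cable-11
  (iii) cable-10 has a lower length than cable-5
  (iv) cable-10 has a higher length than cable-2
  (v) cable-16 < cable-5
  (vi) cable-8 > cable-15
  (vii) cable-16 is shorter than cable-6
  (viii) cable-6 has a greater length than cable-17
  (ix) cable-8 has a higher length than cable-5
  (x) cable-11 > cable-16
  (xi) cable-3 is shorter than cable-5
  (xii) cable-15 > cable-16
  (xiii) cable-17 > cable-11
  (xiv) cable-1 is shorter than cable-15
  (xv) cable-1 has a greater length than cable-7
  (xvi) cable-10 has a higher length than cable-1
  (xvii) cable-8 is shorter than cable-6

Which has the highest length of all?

cable-16 is not greatest since cable-16 < cable-11; cable-11 is not greatest since cable-11 < cable-17; cable-2 is not greatest since cable-2 < cable-10; cable-7 is not greatest since cable-7 < cable-1; cable-1 is not greatest since cable-1 < cable-10; cable-10 is not greatest since cable-10 < cable-5; cable-3 is not greatest since cable-3 < cable-5; cable-15 is not greatest since cable-15 < cable-8; cable-5 is not greatest since cable-5 < cable-8; cable-17 is not greatest since cable-17 < cable-6; cable-8 is not greatest since cable-8 < cable-6.
Only cable-6 has nothing above it, so cable-6 is the highest length.

cable-6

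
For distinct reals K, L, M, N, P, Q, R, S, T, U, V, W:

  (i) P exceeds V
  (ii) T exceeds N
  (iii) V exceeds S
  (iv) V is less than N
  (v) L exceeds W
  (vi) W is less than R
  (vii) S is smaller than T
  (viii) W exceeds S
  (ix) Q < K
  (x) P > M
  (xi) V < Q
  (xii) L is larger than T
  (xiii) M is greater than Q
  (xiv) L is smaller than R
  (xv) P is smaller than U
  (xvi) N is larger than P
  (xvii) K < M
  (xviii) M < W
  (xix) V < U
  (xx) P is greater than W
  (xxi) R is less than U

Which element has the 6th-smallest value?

The consecutive relations fix a unique order: S < V < Q < K < M < W < P < N < T < L < R < U.
Counting 6 from the smallest end gives W.

W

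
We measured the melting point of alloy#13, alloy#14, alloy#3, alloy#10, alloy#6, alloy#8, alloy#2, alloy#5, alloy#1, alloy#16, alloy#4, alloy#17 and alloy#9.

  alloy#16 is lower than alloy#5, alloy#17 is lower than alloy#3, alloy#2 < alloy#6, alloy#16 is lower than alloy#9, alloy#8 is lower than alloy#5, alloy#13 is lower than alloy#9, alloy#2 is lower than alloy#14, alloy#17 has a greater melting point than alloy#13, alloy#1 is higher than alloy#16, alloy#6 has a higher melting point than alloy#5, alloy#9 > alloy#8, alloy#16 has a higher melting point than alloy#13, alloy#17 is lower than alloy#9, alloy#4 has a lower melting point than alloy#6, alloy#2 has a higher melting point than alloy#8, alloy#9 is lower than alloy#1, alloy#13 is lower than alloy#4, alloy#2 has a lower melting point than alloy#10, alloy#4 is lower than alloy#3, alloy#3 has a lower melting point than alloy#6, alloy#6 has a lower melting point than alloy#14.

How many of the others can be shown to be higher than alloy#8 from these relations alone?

7

The elements the relations force above alloy#8 are alloy#2, alloy#10, alloy#9, alloy#1, alloy#5, alloy#6, alloy#14 — no chain reaches any other.
That is 7.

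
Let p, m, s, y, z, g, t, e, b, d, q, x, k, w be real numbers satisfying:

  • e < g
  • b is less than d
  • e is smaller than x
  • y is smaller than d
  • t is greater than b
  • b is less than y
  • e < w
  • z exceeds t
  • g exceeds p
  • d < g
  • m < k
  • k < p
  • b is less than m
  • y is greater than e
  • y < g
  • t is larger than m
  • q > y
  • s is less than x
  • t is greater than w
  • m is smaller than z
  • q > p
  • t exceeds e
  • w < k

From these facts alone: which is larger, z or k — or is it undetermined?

Following every chain through k: above k we get p, q, g; below k we get e, b, m, w.
z is not reached, and no chain runs the other way from z to k.
So the given relations leave the order of k and z undetermined.

undetermined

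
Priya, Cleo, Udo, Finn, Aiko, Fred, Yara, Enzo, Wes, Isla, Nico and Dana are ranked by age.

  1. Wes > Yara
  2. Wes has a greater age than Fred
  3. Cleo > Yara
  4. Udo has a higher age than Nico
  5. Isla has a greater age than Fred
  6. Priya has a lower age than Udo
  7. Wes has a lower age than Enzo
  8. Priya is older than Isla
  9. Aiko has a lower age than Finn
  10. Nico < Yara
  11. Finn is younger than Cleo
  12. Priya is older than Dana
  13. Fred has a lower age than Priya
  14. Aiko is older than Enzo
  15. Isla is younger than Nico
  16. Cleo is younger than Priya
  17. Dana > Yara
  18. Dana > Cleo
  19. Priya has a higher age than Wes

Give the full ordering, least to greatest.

Nothing is placed below Fred, so it is least; from there Fred < Isla; Isla < Nico; Nico < Yara; Yara < Wes; Wes < Enzo; Enzo < Aiko; Aiko < Finn; Finn < Cleo; Cleo < Dana; Dana < Priya; Priya < Udo, each given directly.

Fred < Isla < Nico < Yara < Wes < Enzo < Aiko < Finn < Cleo < Dana < Priya < Udo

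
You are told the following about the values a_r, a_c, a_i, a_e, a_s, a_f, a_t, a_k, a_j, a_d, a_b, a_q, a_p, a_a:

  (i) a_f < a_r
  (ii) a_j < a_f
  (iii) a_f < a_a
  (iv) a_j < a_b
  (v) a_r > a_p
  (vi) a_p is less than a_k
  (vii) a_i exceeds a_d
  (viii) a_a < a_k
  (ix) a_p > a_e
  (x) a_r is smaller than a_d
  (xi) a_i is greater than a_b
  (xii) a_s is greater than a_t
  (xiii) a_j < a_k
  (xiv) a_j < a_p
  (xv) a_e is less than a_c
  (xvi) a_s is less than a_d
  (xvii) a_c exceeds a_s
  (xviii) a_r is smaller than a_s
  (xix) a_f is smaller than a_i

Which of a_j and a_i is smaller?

Link the given pairs in sequence: a_j < a_f; a_f < a_r; a_r < a_s; a_s < a_d; a_d < a_i.
Chaining these gives a_j < a_f < a_r < a_s < a_d < a_i.
So a_j < a_i; a_j is the smaller of the two.

a_j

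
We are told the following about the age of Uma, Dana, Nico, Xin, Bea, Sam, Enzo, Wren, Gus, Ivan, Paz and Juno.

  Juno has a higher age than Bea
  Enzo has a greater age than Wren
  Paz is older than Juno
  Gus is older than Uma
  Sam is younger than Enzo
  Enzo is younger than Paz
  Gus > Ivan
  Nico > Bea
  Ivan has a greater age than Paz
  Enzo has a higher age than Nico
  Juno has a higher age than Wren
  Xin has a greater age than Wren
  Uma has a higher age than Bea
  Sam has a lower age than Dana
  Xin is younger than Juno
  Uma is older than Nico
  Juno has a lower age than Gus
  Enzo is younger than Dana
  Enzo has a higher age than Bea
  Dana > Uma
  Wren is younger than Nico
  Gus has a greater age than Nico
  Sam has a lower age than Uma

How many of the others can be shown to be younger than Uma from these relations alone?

4

From Uma the given relations immediately reach Sam, Bea, Nico.
From those, Wren — 4 in total.
Nothing else is reachable below Uma; 4 in all.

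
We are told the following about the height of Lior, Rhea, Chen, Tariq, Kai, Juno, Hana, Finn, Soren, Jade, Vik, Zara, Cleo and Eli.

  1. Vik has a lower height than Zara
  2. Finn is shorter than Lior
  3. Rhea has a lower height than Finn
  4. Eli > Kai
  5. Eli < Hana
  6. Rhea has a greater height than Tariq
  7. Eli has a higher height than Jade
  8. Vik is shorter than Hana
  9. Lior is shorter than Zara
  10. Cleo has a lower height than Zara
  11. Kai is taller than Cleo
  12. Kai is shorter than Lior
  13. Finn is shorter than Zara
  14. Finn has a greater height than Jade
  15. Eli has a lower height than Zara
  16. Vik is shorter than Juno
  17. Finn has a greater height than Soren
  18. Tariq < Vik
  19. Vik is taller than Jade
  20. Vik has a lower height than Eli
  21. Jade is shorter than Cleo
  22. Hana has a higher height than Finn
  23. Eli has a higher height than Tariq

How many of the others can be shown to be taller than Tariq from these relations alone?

8

The elements the relations force above Tariq are Rhea, Finn, Lior, Vik, Eli, Juno, Hana, Zara — no chain reaches any other.
That is 8.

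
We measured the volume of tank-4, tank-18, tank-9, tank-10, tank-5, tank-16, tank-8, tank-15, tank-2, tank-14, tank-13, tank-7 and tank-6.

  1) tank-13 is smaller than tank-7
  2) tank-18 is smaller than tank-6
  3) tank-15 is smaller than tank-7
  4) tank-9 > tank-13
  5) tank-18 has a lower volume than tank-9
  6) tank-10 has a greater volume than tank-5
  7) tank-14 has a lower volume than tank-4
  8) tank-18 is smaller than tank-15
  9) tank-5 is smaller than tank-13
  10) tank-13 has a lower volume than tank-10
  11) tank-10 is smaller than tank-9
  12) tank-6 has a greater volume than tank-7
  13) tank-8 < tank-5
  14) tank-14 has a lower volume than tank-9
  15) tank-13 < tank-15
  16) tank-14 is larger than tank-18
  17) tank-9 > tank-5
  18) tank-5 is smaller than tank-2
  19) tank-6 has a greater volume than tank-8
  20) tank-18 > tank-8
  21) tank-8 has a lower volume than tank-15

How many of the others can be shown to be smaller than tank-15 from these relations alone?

From tank-15 the given relations immediately reach tank-8, tank-18, tank-13.
From those, tank-5 — 4 in total.
No other element is forced below tank-15 by the given relations, so the count is 4.

4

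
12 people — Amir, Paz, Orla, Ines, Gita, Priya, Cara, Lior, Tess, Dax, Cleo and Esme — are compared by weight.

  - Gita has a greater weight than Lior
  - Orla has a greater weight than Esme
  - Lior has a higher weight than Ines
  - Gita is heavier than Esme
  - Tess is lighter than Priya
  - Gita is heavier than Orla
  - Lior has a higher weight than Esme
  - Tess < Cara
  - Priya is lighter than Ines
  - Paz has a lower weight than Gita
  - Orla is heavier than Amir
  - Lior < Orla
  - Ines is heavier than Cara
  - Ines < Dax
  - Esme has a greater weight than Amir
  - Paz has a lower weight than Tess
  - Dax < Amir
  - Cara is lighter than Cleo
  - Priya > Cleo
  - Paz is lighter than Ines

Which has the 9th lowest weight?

Chaining the given pairs: Paz < Tess < Cara < Cleo < Priya < Ines < Dax < Amir < Esme < Lior < Orla < Gita.
Counting 9 from the smallest end gives Esme.

Esme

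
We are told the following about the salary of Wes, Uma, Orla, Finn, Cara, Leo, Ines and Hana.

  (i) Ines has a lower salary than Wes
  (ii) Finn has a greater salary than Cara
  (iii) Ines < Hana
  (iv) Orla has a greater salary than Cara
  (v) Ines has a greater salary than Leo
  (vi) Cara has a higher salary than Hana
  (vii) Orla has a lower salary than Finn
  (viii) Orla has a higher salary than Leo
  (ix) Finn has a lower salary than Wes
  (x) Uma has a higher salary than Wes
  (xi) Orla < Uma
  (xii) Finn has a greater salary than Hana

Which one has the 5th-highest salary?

Chaining the given pairs: Leo < Ines < Hana < Cara < Orla < Finn < Wes < Uma.
The 5th largest is Cara.

Cara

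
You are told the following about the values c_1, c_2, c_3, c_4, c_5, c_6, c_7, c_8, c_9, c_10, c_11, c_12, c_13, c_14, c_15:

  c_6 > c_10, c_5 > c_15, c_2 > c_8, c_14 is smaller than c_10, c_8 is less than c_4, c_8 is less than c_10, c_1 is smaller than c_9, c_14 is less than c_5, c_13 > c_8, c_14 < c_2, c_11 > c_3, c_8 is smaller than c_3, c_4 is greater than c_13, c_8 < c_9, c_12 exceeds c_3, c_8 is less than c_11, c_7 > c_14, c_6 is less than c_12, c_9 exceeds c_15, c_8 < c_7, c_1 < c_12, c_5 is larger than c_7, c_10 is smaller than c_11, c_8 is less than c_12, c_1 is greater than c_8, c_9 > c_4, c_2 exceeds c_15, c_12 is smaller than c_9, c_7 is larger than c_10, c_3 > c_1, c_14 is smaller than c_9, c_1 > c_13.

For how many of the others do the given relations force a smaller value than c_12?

Directly below c_12: c_8, c_6, c_1, c_3.
One step further: c_10, c_13 (6 so far).
One step further: c_14 (7 so far).
No other element is forced below c_12 by the given relations, so the count is 7.

7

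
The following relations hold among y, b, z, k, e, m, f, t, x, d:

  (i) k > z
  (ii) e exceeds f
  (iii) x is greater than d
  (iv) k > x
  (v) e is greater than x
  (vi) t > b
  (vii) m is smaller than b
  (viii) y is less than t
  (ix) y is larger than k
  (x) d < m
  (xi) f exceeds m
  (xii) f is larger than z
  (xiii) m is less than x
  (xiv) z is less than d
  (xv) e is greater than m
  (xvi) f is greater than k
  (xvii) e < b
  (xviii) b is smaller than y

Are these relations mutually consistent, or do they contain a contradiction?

consistent

Every relation is compatible with z < d < m < x < k < f < e < b < y < t; the set is consistent.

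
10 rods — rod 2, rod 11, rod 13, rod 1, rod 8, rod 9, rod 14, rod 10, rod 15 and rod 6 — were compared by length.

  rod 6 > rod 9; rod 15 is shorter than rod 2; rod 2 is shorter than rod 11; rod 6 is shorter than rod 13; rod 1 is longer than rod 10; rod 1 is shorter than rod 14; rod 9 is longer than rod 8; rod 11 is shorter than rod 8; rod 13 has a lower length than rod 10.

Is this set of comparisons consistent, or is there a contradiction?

The single ordering rod 15 < rod 2 < rod 11 < rod 8 < rod 9 < rod 6 < rod 13 < rod 10 < rod 1 < rod 14 satisfies every listed relation, so no contradiction arises.

consistent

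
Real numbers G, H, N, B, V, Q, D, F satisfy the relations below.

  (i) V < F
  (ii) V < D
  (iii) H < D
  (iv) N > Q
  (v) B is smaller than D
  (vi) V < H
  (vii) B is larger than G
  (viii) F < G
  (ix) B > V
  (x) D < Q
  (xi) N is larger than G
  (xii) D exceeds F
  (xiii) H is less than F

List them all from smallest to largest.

Each adjacent pair is fixed by a given relation: V < H; H < F; F < G; G < B; B < D; D < Q; Q < N. Chaining them end to end gives the full order.

V < H < F < G < B < D < Q < N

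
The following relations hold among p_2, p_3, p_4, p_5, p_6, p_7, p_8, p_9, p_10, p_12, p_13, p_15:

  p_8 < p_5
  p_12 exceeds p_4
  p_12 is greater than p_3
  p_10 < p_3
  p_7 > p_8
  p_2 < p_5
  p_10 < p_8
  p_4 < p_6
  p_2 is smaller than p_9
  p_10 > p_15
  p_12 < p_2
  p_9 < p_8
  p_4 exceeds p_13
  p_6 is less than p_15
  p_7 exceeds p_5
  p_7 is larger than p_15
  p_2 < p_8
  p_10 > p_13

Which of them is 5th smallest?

The consecutive relations fix a unique order: p_13 < p_4 < p_6 < p_15 < p_10 < p_3 < p_12 < p_2 < p_9 < p_8 < p_5 < p_7.
Counting 5 from the smallest end gives p_10.

p_10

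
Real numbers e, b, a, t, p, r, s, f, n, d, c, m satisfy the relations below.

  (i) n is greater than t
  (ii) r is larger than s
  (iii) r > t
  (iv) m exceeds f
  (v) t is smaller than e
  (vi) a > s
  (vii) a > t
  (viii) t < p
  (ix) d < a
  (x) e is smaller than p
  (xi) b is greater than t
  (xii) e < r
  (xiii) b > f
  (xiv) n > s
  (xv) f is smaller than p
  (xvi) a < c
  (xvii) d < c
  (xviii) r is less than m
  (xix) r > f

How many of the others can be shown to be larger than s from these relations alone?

5

Directly above s: n, a, r.
One step further: c, m (5 so far).
Nothing else is reachable above s; 5 in all.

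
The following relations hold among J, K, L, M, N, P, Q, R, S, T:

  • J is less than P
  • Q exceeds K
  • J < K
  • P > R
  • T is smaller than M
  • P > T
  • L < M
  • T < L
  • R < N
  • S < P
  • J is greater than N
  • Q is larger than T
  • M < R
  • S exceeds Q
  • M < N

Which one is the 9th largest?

L

The consecutive relations fix a unique order: T < L < M < R < N < J < K < Q < S < P.
Counting 9 from the largest end gives L.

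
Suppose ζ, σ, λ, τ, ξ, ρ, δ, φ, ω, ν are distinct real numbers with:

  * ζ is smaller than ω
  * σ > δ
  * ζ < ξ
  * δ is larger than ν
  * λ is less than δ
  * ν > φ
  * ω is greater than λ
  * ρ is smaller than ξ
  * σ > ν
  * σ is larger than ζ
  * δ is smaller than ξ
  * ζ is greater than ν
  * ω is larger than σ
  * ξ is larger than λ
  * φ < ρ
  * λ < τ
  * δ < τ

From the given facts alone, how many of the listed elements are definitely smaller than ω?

6

Directly below ω: λ, ζ, σ.
One step further: ν, δ (5 so far).
One step further: φ (6 so far).
Nothing else is reachable below ω; 6 in all.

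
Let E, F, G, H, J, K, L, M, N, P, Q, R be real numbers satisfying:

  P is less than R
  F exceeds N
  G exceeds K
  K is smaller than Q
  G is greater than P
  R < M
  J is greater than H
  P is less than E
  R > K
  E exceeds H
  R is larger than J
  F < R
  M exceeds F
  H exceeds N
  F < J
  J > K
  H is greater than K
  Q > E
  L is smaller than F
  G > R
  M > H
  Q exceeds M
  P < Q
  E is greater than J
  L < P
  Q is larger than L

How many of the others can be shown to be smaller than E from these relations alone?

Directly below E: H, J, P.
One step further: K, N, L, F (7 so far).
Nothing else is reachable below E; 7 in all.

7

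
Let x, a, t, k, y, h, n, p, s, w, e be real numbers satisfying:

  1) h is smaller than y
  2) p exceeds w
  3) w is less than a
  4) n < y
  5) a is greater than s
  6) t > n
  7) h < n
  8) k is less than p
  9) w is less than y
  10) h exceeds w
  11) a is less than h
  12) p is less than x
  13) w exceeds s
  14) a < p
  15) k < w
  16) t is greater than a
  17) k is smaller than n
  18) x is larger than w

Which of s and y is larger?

s < w and w < a give s < a.
With a < h: s < w < a < h.
With h < n: s < w < a < h < n.
With n < y: s < w < a < h < n < y.
So s < y; y is the larger of the two.

y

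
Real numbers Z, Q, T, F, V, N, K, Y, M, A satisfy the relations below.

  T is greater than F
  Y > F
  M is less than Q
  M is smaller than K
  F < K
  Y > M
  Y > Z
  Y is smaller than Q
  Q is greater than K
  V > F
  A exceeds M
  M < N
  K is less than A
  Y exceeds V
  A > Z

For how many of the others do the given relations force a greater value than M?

From M the given relations immediately reach K, Y, Q, A, N.
Nothing else is reachable above M; 5 in all.

5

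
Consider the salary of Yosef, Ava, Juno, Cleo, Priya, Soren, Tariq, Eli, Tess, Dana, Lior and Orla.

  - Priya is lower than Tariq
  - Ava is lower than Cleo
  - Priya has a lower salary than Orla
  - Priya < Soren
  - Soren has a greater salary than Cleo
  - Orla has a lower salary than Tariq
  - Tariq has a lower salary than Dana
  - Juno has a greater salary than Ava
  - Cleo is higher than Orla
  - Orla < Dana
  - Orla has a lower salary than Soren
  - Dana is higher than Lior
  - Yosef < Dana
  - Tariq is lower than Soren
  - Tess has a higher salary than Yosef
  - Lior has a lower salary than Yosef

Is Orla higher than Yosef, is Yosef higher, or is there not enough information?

undetermined

Following every chain through Orla: above Orla we get Cleo, Tariq, Soren, Dana; below Orla we get Priya.
Yosef is not reached, and no chain runs the other way from Yosef to Orla.
So the given relations leave the order of Orla and Yosef undetermined.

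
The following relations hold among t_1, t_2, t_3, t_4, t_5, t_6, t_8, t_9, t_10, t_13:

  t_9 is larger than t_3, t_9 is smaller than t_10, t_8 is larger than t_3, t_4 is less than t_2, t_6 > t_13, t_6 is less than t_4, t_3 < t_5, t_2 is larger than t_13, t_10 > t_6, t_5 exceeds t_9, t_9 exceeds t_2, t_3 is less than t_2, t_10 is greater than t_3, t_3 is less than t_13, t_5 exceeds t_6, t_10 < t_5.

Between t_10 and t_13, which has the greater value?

The relevant relations are t_13 < t_6; t_6 < t_4; t_4 < t_2; t_2 < t_9; t_9 < t_10.
Chaining these gives t_13 < t_6 < t_4 < t_2 < t_9 < t_10.
So t_13 < t_10; t_10 is the larger of the two.

t_10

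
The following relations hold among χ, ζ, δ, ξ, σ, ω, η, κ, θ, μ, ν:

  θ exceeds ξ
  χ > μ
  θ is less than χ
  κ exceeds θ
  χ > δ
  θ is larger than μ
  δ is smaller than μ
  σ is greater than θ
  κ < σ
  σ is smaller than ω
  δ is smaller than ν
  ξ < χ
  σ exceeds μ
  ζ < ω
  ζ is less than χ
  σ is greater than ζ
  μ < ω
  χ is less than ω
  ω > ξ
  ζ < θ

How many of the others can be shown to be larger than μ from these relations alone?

5

The elements the relations force above μ are θ, κ, σ, χ, ω — no chain reaches any other.
That is 5.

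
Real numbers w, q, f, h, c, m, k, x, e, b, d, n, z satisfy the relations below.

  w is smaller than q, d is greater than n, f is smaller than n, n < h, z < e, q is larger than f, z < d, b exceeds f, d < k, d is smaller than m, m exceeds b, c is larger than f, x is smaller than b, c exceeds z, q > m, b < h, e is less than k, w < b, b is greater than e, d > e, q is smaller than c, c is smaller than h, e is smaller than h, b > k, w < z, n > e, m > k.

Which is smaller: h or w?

w

w < z and z < e give w < e.
With e < n: w < z < e < n.
With n < d: w < z < e < n < d.
Then d < k extends the chain to k.
With k < b: w < z < e < n < d < k < b.
Then b < m extends the chain to m.
With m < q: w < z < e < n < d < k < b < m < q.
With q < c: w < z < e < n < d < k < b < m < q < c.
With c < h: w < z < e < n < d < k < b < m < q < c < h.
So w < h; w is the smaller of the two.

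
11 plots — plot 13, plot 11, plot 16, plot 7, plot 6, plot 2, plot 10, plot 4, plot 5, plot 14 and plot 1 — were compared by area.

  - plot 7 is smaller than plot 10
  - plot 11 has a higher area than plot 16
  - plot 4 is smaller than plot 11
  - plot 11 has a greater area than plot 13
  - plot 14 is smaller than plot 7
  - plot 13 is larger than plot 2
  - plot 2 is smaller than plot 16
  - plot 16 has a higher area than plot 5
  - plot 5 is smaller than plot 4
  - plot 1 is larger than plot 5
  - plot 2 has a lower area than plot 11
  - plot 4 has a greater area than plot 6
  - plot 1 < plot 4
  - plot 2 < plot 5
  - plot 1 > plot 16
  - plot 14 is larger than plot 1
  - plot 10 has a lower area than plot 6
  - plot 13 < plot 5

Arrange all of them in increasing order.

Each adjacent pair is fixed by a given relation: plot 2 < plot 13; plot 13 < plot 5; plot 5 < plot 16; plot 16 < plot 1; plot 1 < plot 14; plot 14 < plot 7; plot 7 < plot 10; plot 10 < plot 6; plot 6 < plot 4; plot 4 < plot 11. Chaining them end to end gives the full order.

plot 2 < plot 13 < plot 5 < plot 16 < plot 1 < plot 14 < plot 7 < plot 10 < plot 6 < plot 4 < plot 11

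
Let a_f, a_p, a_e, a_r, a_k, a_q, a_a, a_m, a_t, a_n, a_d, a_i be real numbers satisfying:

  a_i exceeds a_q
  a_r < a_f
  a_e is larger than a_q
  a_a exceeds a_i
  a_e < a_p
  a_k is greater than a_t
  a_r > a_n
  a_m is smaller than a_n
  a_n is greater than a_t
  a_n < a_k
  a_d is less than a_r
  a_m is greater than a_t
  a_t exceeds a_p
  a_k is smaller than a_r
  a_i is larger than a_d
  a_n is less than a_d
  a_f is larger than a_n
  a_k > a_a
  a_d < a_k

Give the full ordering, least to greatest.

Each adjacent pair is fixed by a given relation: a_q < a_e; a_e < a_p; a_p < a_t; a_t < a_m; a_m < a_n; a_n < a_d; a_d < a_i; a_i < a_a; a_a < a_k; a_k < a_r; a_r < a_f. Chaining them end to end gives the full order.

a_q < a_e < a_p < a_t < a_m < a_n < a_d < a_i < a_a < a_k < a_r < a_f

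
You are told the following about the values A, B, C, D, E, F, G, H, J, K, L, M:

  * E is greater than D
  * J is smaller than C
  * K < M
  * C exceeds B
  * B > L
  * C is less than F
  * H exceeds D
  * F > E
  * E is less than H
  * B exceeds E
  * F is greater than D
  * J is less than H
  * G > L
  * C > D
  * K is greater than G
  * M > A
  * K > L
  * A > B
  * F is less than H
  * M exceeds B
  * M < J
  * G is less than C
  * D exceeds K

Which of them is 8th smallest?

The consecutive relations fix a unique order: L < G < K < D < E < B < A < M < J < C < F < H.
The 8th smallest is M.

M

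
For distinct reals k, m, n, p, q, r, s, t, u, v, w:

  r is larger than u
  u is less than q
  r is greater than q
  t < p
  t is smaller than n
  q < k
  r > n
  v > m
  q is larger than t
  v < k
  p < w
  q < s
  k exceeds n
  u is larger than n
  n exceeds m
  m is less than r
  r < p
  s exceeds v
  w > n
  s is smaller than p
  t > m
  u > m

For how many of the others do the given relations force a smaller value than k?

6

The elements the relations force below k are m, t, n, u, q, v — no chain reaches any other.
That is 6.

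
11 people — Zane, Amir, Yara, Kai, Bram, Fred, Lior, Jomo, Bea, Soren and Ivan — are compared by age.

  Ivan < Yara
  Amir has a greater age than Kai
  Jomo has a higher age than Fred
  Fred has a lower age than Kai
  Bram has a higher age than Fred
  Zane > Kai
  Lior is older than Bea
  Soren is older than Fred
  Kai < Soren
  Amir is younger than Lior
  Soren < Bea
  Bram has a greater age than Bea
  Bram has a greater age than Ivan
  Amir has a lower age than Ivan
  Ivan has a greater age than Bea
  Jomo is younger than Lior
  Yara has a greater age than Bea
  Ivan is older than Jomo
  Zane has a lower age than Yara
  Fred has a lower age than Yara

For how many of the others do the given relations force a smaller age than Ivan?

6

From Ivan the given relations immediately reach Jomo, Amir, Bea.
From those, Fred, Kai, Soren — 6 in total.
No other element is forced below Ivan by the given relations, so the count is 6.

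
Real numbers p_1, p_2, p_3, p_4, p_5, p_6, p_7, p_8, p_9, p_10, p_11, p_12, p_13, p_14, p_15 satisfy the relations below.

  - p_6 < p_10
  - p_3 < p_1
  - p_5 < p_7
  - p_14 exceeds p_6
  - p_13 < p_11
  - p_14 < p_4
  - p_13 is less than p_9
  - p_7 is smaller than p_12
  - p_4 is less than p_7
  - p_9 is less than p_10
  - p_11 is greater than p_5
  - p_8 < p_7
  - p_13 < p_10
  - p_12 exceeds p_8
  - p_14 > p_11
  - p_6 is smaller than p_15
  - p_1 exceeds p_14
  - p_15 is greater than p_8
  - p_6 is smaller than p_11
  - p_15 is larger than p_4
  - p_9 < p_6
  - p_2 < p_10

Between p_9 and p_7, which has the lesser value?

p_9

The relevant relations are p_9 < p_6; p_6 < p_11; p_11 < p_14; p_14 < p_4; p_4 < p_7.
Chaining these gives p_9 < p_6 < p_11 < p_14 < p_4 < p_7.
So p_9 < p_7; p_9 is the smaller of the two.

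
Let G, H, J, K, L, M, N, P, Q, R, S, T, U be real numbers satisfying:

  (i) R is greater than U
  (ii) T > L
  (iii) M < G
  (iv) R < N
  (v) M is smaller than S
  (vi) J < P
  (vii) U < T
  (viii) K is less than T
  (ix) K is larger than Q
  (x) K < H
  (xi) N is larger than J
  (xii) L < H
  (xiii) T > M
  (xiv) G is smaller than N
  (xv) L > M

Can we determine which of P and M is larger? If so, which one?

undetermined

Following every chain through M: above M we get L, H, T, G, N, S.
P is not reached, and no chain runs the other way from P to M.
So the given relations leave the order of M and P undetermined.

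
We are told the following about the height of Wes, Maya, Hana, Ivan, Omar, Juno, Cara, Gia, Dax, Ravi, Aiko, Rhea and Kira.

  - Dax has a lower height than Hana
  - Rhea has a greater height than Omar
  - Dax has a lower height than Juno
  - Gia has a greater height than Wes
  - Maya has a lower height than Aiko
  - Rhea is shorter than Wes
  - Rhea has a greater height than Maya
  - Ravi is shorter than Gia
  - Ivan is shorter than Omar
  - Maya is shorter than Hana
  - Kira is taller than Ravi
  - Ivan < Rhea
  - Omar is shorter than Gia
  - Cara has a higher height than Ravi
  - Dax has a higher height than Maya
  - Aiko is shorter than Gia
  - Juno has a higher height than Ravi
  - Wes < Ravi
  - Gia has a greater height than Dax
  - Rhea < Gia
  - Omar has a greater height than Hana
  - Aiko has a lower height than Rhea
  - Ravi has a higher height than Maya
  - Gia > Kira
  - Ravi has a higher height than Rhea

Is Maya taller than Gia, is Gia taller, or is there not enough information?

Gia

Maya < Dax and Dax < Hana give Maya < Hana.
With Hana < Omar: Maya < Dax < Hana < Omar.
With Omar < Rhea: Maya < Dax < Hana < Omar < Rhea.
Then Rhea < Wes extends the chain to Wes.
With Wes < Ravi: Maya < Dax < Hana < Omar < Rhea < Wes < Ravi.
Then Ravi < Kira extends the chain to Kira.
Then Kira < Gia extends the chain to Gia.
So Gia is taller.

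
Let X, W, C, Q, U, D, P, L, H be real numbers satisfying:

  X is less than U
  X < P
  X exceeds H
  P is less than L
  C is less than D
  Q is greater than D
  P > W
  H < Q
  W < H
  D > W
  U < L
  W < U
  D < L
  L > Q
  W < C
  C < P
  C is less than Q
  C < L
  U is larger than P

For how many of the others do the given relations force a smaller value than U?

5

From U the given relations immediately reach W, X, P.
From those, C, H — 5 in total.
Nothing else is reachable below U; 5 in all.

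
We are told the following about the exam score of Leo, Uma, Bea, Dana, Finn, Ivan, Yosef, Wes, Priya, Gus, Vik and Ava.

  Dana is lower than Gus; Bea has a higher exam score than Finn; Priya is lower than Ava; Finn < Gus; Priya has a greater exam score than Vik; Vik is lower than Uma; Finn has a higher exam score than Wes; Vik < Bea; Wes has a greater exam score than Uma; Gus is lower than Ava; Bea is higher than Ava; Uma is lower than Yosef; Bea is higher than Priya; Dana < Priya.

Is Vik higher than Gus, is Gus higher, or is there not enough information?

Gus

Vik < Uma and Uma < Wes give Vik < Wes.
With Wes < Finn: Vik < Uma < Wes < Finn.
With Finn < Gus: Vik < Uma < Wes < Finn < Gus.
So Gus is higher.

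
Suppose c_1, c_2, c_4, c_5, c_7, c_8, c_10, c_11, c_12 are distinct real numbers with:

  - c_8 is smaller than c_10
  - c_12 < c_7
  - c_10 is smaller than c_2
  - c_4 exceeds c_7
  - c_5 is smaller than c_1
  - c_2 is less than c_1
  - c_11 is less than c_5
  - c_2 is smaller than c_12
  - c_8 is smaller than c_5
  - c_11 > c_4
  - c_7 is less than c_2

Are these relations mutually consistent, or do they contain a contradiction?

We have c_7 < c_2 stated directly, yet also c_2 < c_12 < c_7 by chaining the others — so c_2 < c_7. Contradiction.

inconsistent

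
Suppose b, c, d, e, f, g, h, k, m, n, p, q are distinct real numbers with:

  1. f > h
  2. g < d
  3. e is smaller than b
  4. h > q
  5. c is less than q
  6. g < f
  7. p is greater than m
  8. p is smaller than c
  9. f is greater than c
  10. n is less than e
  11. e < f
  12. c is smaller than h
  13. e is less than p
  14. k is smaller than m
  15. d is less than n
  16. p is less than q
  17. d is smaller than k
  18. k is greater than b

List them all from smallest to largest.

g < d < n < e < b < k < m < p < c < q < h < f

Each adjacent pair is fixed by a given relation: g < d; d < n; n < e; e < b; b < k; k < m; m < p; p < c; c < q; q < h; h < f. Chaining them end to end gives the full order.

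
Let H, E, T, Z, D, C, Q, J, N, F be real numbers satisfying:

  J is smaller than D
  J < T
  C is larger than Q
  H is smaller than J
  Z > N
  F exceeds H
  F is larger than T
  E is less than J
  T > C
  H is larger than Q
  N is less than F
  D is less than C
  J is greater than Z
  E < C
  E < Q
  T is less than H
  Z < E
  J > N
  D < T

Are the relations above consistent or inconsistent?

We have T < H stated directly, yet also H < J < D < C < T by chaining the others — so H < T. Contradiction.

inconsistent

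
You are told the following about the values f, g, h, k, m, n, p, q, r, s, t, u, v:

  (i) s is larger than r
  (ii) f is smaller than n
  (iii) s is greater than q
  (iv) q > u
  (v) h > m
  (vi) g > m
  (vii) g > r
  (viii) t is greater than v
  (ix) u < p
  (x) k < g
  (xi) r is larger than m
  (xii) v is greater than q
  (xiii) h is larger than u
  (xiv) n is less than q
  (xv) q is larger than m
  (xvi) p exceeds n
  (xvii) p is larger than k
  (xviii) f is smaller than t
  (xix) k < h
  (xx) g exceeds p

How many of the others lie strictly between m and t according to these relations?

2

Chaining upward from m reaches: r, q, s, h, v, g.
Chaining downward from t reaches: f, n, u, q, v.
Strictly between m and t are those in both lists: q, v — 2 elements.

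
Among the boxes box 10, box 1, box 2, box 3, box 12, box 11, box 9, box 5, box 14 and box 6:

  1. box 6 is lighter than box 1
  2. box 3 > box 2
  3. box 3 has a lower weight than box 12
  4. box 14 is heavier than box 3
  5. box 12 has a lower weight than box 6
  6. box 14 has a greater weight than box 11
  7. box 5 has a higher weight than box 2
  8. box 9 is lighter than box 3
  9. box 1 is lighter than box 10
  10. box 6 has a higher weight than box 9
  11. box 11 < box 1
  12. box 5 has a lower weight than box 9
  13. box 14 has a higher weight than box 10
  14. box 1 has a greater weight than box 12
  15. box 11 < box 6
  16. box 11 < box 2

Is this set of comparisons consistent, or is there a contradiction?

consistent

The single ordering box 11 < box 2 < box 5 < box 9 < box 3 < box 12 < box 6 < box 1 < box 10 < box 14 satisfies every listed relation, so no contradiction arises.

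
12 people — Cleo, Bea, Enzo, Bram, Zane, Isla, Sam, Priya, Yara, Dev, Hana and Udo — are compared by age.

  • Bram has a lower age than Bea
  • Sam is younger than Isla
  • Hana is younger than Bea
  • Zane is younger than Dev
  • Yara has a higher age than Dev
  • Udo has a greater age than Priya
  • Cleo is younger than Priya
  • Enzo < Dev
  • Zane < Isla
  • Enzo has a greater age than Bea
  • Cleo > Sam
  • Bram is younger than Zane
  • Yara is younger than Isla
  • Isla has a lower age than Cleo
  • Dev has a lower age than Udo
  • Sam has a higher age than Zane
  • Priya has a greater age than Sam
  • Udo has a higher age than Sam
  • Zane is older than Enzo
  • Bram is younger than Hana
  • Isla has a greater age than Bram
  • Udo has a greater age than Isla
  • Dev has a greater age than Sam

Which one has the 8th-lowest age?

Yara

Chaining the given pairs: Bram < Hana < Bea < Enzo < Zane < Sam < Dev < Yara < Isla < Cleo < Priya < Udo.
The 8th smallest is Yara.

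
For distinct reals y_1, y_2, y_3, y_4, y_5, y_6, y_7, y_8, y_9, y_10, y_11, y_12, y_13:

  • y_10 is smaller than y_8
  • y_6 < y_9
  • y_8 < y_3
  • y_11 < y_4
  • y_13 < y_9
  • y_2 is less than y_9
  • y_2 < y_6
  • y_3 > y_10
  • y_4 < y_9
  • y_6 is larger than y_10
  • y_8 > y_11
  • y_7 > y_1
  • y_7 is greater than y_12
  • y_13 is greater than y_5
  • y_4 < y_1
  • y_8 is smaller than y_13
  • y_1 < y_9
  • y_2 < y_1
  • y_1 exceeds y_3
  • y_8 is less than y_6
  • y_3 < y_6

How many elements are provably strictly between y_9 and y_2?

2

Chaining upward from y_2 reaches: y_1, y_7, y_6.
Chaining downward from y_9 reaches: y_11, y_10, y_5, y_8, y_4, y_3, y_1, y_13, y_6.
Strictly between y_2 and y_9 are those in both lists: y_1, y_6 — 2 elements.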